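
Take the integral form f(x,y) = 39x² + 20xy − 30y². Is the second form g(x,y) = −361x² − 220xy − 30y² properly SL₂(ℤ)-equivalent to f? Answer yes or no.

D₁ = 5080, D₂ = 5080
river cycle of f (length 26): (-30, 40, 29), (29, 18, -41), (-41, 64, 6), (6, 68, -19), (-19, 46, 39), (39, 32, -26), (-26, 20, 45), (45, 70, -1), (-1, 70, 45), (45, 20, -26), … (16 more)
river cycle of g (length 26): (-30, 40, 29), (29, 18, -41), (-41, 64, 6), (6, 68, -19), (-19, 46, 39), (39, 32, -26), (-26, 20, 45), (45, 70, -1), (-1, 70, 45), (45, 20, -26), … (16 more)
cycles coincide ⇒ equivalent

yes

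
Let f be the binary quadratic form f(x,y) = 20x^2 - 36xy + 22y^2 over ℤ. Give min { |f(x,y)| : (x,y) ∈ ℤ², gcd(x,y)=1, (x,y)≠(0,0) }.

translate: b→4 (≡-36 mod 40), so (20,-36,22)→(20,4,6)
flip: (20,4,6)→(6,-4,20)
reduced (well bottom): (6,-4,20) with a≤c, −a<b≤a
well minimum = a = 6

6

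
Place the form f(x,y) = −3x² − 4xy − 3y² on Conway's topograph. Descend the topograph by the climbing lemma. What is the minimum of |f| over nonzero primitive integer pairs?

translate: b→-2 (≡4 mod 6), so (3,4,3)→(3,-2,2)
flip: (3,-2,2)→(2,2,3)
reduced (well bottom): (2,2,3) with a≤c, −a<b≤a
well minimum |f| = |-2| = 2 (negative-definite)

2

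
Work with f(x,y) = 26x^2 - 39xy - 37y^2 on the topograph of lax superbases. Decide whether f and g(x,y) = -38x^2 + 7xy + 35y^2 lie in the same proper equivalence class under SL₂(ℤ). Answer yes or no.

D₁ = 5369, D₂ = 5369
river cycle of f (length 10): (-37, 39, 26), (26, 65, -11), (-11, 67, 20), (20, 53, -32), (-32, 11, 41), (41, 71, -2), (-2, 73, 5), (5, 67, -44), (-44, 21, 28), (28, 35, -37)
river cycle of g (length 14): (35, 63, -10), (-10, 57, 53), (53, 49, -14), (-14, 63, 25), (25, 37, -40), (-40, 43, 22), (22, 45, -38), (-38, 31, 29), (29, 27, -40), (-40, 53, 16), … (4 more)
cycles differ ⇒ inequivalent

no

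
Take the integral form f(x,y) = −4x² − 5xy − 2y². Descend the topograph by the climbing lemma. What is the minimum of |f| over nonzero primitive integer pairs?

translate: b→-3 (≡5 mod 8), so (4,5,2)→(4,-3,1)
flip: (4,-3,1)→(1,3,4)
translate: b→1 (≡3 mod 2), so (1,3,4)→(1,1,2)
reduced (well bottom): (1,1,2) with a≤c, −a<b≤a
well minimum |f| = |-1| = 1 (negative-definite)

1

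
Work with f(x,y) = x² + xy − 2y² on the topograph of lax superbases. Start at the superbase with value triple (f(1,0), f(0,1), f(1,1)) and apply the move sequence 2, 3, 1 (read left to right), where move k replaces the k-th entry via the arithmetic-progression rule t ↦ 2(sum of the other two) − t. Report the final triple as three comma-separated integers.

start (1,-2,0) = (f(1,0),f(0,1),f(1,1))
replace slot 2: 2·(1+0) − (-2) = 4 → (1,4,0)
replace slot 3: 2·(1+4) − 0 = 10 → (1,4,10)
replace slot 1: 2·(4+10) − 1 = 27 → (27,4,10)

27,4,10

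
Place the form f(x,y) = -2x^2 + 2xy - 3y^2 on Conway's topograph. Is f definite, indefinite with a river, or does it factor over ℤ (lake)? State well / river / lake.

D = b²−4ac = 2² − 4·(-2)·(-3) = -20
D < 0 ⇒ definite ⇒ every region one sign ⇒ single well

well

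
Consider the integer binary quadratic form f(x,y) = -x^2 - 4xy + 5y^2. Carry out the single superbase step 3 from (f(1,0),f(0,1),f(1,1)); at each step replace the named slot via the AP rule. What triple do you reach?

start (-1,5,0) = (f(1,0),f(0,1),f(1,1))
replace slot 3: 2·((-1)+5) − 0 = 8 → (-1,5,8)

-1,5,8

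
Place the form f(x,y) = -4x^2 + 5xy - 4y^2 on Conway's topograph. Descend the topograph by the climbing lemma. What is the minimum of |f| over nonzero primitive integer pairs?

translate: b→3 (≡-5 mod 8), so (4,-5,4)→(4,3,3)
flip: (4,3,3)→(3,-3,4)
translate: b→3 (≡-3 mod 6), so (3,-3,4)→(3,3,4)
reduced (well bottom): (3,3,4) with a≤c, −a<b≤a
well minimum |f| = |-3| = 3 (negative-definite)

3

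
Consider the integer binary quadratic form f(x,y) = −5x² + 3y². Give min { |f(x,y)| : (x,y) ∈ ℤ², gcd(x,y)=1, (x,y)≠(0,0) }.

descent: ρ → (3,6,-2)  [lands on river]
river: ρ → (-2,6,3)
closes: descent 1, river 2
min |a| on river = 2

2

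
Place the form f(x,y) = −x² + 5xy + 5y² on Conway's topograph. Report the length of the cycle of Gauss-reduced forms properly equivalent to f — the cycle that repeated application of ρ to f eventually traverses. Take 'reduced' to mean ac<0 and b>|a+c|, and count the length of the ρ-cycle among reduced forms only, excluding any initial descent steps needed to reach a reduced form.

D = 45, ⌊√D⌋ = 6
river: ρ → (5,5,-1)
river: ρ → (-1,5,5)
ρ-cycle length = 2 (tail of 0 descent steps not counted)

2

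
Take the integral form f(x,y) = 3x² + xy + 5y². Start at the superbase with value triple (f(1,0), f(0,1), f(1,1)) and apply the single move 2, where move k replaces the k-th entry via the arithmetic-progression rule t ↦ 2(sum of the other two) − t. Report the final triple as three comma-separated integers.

start (3,5,9) = (f(1,0),f(0,1),f(1,1))
replace slot 2: 2·(3+9) − 5 = 19 → (3,19,9)

3,19,9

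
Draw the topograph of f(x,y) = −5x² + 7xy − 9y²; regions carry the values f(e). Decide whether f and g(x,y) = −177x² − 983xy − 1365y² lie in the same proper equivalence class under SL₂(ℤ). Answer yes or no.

D₁ = -131, D₂ = -131
f is negative-definite; reduce −f:
−f: translate: b→3 (≡-7 mod 10), so (5,-7,9)→(5,3,7)
−f: reduced (well bottom): (5,3,7) with a≤c, −a<b≤a
flip sign back: reduced form of f is (-5,-3,-7)
g is negative-definite; reduce −g:
−g: translate: b→-79 (≡983 mod 354), so (177,983,1365)→(177,-79,9)
−g: flip: (177,-79,9)→(9,79,177)
−g: translate: b→7 (≡79 mod 18), so (9,79,177)→(9,7,5)
−g: flip: (9,7,5)→(5,-7,9)
−g: translate: b→3 (≡-7 mod 10), so (5,-7,9)→(5,3,7)
−g: reduced (well bottom): (5,3,7) with a≤c, −a<b≤a
flip sign back: reduced form of g is (-5,-3,-7)
reduced forms (-5, -3, -7) vs (-5, -3, -7) ⇒ equivalent

yes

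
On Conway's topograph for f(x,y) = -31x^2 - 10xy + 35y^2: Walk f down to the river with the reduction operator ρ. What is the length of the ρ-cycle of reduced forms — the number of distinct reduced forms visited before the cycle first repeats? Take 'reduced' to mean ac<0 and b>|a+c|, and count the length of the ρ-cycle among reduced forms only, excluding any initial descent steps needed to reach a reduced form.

D = 4440, ⌊√D⌋ = 66
descent: ρ → (35,10,-31)  [lands on river]
river: ρ → (-31,52,14)
river: ρ → (14,60,-15)
river: ρ → (-15,60,14)
river: ρ → (14,52,-31)
river: ρ → (-31,10,35)
river: ρ → (35,60,-6)
river: ρ → (-6,60,35)
ρ-cycle length = 8 (tail of 1 descent step not counted)

8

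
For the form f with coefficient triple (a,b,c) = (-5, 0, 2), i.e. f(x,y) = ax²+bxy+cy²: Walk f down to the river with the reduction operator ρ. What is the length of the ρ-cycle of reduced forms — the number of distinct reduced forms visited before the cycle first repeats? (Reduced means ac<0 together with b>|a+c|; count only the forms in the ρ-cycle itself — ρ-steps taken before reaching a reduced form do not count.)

D = 40, ⌊√D⌋ = 6
descent: ρ → (2,4,-3)  [lands on river]
river: ρ → (-3,2,3)
river: ρ → (3,4,-2)
river: ρ → (-2,4,3)
river: ρ → (3,2,-3)
river: ρ → (-3,4,2)
ρ-cycle length = 6 (tail of 1 descent step not counted)

6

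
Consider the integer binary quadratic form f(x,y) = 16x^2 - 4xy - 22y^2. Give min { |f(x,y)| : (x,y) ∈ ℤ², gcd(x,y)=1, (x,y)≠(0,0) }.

descent: ρ → (-22,4,16)
descent: ρ → (16,28,-10)  [lands on river]
river: ρ → (-10,32,10)
river: ρ → (10,28,-16)
river: ρ → (-16,36,2)
river: ρ → (2,36,-16)
river: ρ → (-16,28,10)
river: ρ → (10,32,-10)
river: ρ → (-10,28,16)
river: ρ → (16,36,-2)
river: ρ → (-2,36,16)
closes: descent 2, river 10
min |a| on river = 2

2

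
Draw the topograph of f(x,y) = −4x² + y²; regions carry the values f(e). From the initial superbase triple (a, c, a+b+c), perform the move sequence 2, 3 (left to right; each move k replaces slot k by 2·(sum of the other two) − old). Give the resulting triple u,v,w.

start (-4,1,-3) = (f(1,0),f(0,1),f(1,1))
replace slot 2: 2·((-4)+(-3)) − 1 = -15 → (-4,-15,-3)
replace slot 3: 2·((-4)+(-15)) − (-3) = -35 → (-4,-15,-35)

-4,-15,-35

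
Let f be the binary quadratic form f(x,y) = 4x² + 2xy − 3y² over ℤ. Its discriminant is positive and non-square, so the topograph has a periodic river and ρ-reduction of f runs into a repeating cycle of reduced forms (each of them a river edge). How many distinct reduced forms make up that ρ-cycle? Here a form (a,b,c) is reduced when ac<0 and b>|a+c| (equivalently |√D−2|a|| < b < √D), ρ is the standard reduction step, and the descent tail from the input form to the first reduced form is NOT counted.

D = 52, ⌊√D⌋ = 7
river: ρ → (-3,4,3)
river: ρ → (3,2,-4)
river: ρ → (-4,6,1)
river: ρ → (1,6,-4)
river: ρ → (-4,2,3)
river: ρ → (3,4,-3)
river: ρ → (-3,2,4)
river: ρ → (4,6,-1)
river: ρ → (-1,6,4)
river: ρ → (4,2,-3)
ρ-cycle length = 10 (tail of 0 descent steps not counted)

10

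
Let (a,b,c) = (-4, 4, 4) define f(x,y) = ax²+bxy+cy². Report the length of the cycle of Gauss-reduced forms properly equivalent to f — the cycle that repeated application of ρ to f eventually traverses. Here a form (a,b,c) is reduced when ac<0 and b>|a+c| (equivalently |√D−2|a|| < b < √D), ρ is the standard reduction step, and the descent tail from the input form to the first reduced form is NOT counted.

D = 80, ⌊√D⌋ = 8
river: ρ → (4,4,-4)
river: ρ → (-4,4,4)
ρ-cycle length = 2 (tail of 0 descent steps not counted)

2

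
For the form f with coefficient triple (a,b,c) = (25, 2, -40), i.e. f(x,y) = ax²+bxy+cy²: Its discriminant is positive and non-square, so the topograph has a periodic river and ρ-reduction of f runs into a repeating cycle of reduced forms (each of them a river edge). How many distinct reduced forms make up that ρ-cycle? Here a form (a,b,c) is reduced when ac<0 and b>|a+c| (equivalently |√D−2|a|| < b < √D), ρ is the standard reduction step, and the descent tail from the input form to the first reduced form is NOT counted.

D = 4004, ⌊√D⌋ = 63
descent: ρ → (-40,-2,25)
descent: ρ → (25,52,-13)  [lands on river]
river: ρ → (-13,52,25)
river: ρ → (25,48,-17)
river: ρ → (-17,54,16)
river: ρ → (16,42,-35)
river: ρ → (-35,28,23)
river: ρ → (23,18,-40)
river: ρ → (-40,62,1)
river: ρ → (1,62,-40)
river: ρ → (-40,18,23)
river: ρ → (23,28,-35)
river: ρ → (-35,42,16)
river: ρ → (16,54,-17)
river: ρ → (-17,48,25)
ρ-cycle length = 14 (tail of 2 descent steps not counted)

14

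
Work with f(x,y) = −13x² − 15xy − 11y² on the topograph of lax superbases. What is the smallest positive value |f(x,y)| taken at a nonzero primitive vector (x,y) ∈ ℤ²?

translate: b→-11 (≡15 mod 26), so (13,15,11)→(13,-11,9)
flip: (13,-11,9)→(9,11,13)
translate: b→-7 (≡11 mod 18), so (9,11,13)→(9,-7,11)
reduced (well bottom): (9,-7,11) with a≤c, −a<b≤a
well minimum |f| = |-9| = 9 (negative-definite)

9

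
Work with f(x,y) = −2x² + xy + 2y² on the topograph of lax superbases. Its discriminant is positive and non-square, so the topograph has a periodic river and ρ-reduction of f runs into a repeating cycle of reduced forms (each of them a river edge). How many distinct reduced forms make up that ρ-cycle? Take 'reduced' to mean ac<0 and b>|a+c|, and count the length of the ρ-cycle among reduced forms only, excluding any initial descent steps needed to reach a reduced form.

D = 17, ⌊√D⌋ = 4
river: ρ → (2,3,-1)
river: ρ → (-1,3,2)
river: ρ → (2,1,-2)
river: ρ → (-2,3,1)
river: ρ → (1,3,-2)
river: ρ → (-2,1,2)
ρ-cycle length = 6 (tail of 0 descent steps not counted)

6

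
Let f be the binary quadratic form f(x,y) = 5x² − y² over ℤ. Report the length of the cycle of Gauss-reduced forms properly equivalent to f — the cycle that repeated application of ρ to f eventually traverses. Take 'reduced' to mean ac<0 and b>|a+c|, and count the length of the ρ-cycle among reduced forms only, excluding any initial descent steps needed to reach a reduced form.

D = 20, ⌊√D⌋ = 4
descent: ρ → (-1,4,1)  [lands on river]
river: ρ → (1,4,-1)
ρ-cycle length = 2 (tail of 1 descent step not counted)

2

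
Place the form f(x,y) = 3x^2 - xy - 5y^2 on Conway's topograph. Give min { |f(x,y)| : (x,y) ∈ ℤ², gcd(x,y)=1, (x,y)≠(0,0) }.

descent: ρ → (-5,1,3)
descent: ρ → (3,5,-3)  [lands on river]
river: ρ → (-3,7,1)
river: ρ → (1,7,-3)
river: ρ → (-3,5,3)
river: ρ → (3,7,-1)
river: ρ → (-1,7,3)
closes: descent 2, river 6
min |a| on river = 1

1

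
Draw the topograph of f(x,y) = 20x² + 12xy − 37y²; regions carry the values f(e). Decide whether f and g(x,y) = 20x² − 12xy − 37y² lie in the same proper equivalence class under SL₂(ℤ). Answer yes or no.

D₁ = 3104, D₂ = 3104
river cycle of f (length 6): (20, 52, -5), (-5, 48, 40), (40, 32, -13), (-13, 46, 19), (19, 30, -29), (-29, 28, 20)
river cycle of g (length 6): (20, 28, -29), (-29, 30, 19), (19, 46, -13), (-13, 32, 40), (40, 48, -5), (-5, 52, 20)
cycles differ ⇒ inequivalent

no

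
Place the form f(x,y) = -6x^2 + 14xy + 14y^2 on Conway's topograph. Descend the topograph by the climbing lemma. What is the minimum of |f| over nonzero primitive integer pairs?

river: ρ → (14,14,-6)
river: ρ → (-6,22,2)
river: ρ → (2,22,-6)
river: ρ → (-6,14,14)
closes: descent 0, river 4
min |a| on river = 2

2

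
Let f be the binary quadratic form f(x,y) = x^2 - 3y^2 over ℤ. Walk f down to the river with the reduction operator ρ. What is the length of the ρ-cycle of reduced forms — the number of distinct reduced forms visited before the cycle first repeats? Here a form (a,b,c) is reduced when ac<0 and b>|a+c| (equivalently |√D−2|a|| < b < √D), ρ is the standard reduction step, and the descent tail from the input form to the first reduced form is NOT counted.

D = 12, ⌊√D⌋ = 3
descent: ρ → (-3,0,1)
descent: ρ → (1,2,-2)  [lands on river]
river: ρ → (-2,2,1)
ρ-cycle length = 2 (tail of 2 descent steps not counted)

2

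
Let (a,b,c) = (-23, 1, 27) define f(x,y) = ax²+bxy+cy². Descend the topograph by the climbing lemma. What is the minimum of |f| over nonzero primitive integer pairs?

descent: ρ → (27,-1,-23)
descent: ρ → (-23,47,3)  [lands on river]
river: ρ → (3,49,-7)
river: ρ → (-7,49,3)
river: ρ → (3,47,-23)
river: ρ → (-23,45,5)
river: ρ → (5,45,-23)
closes: descent 2, river 6
min |a| on river = 3

3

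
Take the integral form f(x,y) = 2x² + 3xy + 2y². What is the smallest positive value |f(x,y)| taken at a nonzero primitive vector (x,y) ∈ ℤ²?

translate: b→-1 (≡3 mod 4), so (2,3,2)→(2,-1,1)
flip: (2,-1,1)→(1,1,2)
reduced (well bottom): (1,1,2) with a≤c, −a<b≤a
well minimum = a = 1

1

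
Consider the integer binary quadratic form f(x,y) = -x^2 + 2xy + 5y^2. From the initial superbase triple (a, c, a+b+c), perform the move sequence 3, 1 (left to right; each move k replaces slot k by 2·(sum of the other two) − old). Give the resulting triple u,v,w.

start (-1,5,6) = (f(1,0),f(0,1),f(1,1))
replace slot 3: 2·((-1)+5) − 6 = 2 → (-1,5,2)
replace slot 1: 2·(5+2) − (-1) = 15 → (15,5,2)

15,5,2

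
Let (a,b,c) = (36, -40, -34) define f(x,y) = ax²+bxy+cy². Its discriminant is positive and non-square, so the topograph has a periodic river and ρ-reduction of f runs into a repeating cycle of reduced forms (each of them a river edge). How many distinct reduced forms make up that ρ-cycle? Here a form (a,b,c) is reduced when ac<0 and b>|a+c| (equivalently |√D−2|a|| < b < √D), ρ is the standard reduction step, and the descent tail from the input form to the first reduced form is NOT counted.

D = 6496, ⌊√D⌋ = 80
descent: ρ → (-34,40,36)  [lands on river]
river: ρ → (36,32,-38)
river: ρ → (-38,44,30)
river: ρ → (30,76,-6)
river: ρ → (-6,80,4)
river: ρ → (4,80,-6)
river: ρ → (-6,76,30)
river: ρ → (30,44,-38)
river: ρ → (-38,32,36)
river: ρ → (36,40,-34)
river: ρ → (-34,28,42)
river: ρ → (42,56,-20)
river: ρ → (-20,64,30)
river: ρ → (30,56,-28)
river: ρ → (-28,56,30)
river: ρ → (30,64,-20)
river: ρ → (-20,56,42)
river: ρ → (42,28,-34)
ρ-cycle length = 18 (tail of 1 descent step not counted)

18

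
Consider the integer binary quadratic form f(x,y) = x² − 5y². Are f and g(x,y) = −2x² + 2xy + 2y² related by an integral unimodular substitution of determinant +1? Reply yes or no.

D₁ = 20, D₂ = 20
river cycle of f (length 2): (1, 4, -1), (-1, 4, 1)
river cycle of g (length 2): (2, 2, -2), (-2, 2, 2)
cycles differ ⇒ inequivalent

no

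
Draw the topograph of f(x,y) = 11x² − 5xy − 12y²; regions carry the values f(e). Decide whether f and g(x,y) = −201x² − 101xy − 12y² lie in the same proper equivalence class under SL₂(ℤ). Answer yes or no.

D₁ = 553, D₂ = 553
river cycle of f (length 26): (-12, 5, 11), (11, 17, -6), (-6, 19, 8), (8, 13, -12), (-12, 11, 9), (9, 7, -14), (-14, 21, 2), (2, 23, -3), (-3, 19, 16), (16, 13, -6), … (16 more)
river cycle of g (length 26): (-12, 5, 11), (11, 17, -6), (-6, 19, 8), (8, 13, -12), (-12, 11, 9), (9, 7, -14), (-14, 21, 2), (2, 23, -3), (-3, 19, 16), (16, 13, -6), … (16 more)
cycles coincide ⇒ equivalent

yes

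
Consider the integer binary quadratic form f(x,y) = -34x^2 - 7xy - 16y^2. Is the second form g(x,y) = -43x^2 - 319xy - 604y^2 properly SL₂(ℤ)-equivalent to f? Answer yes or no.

D₁ = -2127, D₂ = -2127
f is negative-definite; reduce −f:
−f: flip: (34,7,16)→(16,-7,34)
−f: reduced (well bottom): (16,-7,34) with a≤c, −a<b≤a
flip sign back: reduced form of f is (-16,7,-34)
g is negative-definite; reduce −g:
−g: translate: b→-25 (≡319 mod 86), so (43,319,604)→(43,-25,16)
−g: flip: (43,-25,16)→(16,25,43)
−g: translate: b→-7 (≡25 mod 32), so (16,25,43)→(16,-7,34)
−g: reduced (well bottom): (16,-7,34) with a≤c, −a<b≤a
flip sign back: reduced form of g is (-16,7,-34)
reduced forms (-16, 7, -34) vs (-16, 7, -34) ⇒ equivalent

yes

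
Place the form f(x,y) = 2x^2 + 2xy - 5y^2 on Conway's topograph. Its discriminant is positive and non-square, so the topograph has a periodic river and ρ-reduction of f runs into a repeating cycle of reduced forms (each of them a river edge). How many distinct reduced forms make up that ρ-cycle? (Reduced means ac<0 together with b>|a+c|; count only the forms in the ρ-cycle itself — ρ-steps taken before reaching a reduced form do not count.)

D = 44, ⌊√D⌋ = 6
descent: ρ → (-5,-2,2)
descent: ρ → (2,6,-1)  [lands on river]
river: ρ → (-1,6,2)
ρ-cycle length = 2 (tail of 2 descent steps not counted)

2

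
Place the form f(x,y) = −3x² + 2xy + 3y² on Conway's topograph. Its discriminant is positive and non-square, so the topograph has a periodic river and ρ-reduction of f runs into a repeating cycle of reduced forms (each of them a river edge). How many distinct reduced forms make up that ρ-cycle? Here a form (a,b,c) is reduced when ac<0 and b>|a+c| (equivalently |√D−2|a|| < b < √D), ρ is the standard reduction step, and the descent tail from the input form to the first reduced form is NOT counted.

D = 40, ⌊√D⌋ = 6
river: ρ → (3,4,-2)
river: ρ → (-2,4,3)
river: ρ → (3,2,-3)
river: ρ → (-3,4,2)
river: ρ → (2,4,-3)
river: ρ → (-3,2,3)
ρ-cycle length = 6 (tail of 0 descent steps not counted)

6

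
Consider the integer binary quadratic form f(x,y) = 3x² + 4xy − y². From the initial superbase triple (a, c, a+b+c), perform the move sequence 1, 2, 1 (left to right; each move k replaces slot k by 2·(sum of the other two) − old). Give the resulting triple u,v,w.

start (3,-1,6) = (f(1,0),f(0,1),f(1,1))
replace slot 1: 2·((-1)+6) − 3 = 7 → (7,-1,6)
replace slot 2: 2·(7+6) − (-1) = 27 → (7,27,6)
replace slot 1: 2·(27+6) − 7 = 59 → (59,27,6)

59,27,6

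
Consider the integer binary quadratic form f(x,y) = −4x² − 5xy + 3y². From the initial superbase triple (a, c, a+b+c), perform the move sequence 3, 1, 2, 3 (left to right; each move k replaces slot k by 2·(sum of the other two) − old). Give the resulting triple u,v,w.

start (-4,3,-6) = (f(1,0),f(0,1),f(1,1))
replace slot 3: 2·((-4)+3) − (-6) = 4 → (-4,3,4)
replace slot 1: 2·(3+4) − (-4) = 18 → (18,3,4)
replace slot 2: 2·(18+4) − 3 = 41 → (18,41,4)
replace slot 3: 2·(18+41) − 4 = 114 → (18,41,114)

18,41,114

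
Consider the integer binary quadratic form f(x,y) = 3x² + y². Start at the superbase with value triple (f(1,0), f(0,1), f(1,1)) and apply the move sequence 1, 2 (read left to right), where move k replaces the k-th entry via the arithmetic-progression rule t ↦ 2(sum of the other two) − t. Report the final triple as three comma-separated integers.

start (3,1,4) = (f(1,0),f(0,1),f(1,1))
replace slot 1: 2·(1+4) − 3 = 7 → (7,1,4)
replace slot 2: 2·(7+4) − 1 = 21 → (7,21,4)

7,21,4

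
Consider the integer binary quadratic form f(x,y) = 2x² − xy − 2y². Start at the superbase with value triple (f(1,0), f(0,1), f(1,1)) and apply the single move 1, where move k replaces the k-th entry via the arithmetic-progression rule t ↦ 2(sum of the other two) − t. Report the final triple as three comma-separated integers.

start (2,-2,-1) = (f(1,0),f(0,1),f(1,1))
replace slot 1: 2·((-2)+(-1)) − 2 = -8 → (-8,-2,-1)

-8,-2,-1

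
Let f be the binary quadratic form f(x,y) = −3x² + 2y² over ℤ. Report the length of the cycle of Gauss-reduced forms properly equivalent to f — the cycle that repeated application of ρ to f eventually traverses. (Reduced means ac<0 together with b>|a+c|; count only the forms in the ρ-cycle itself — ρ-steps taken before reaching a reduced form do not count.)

D = 24, ⌊√D⌋ = 4
descent: ρ → (2,4,-1)  [lands on river]
river: ρ → (-1,4,2)
ρ-cycle length = 2 (tail of 1 descent step not counted)

2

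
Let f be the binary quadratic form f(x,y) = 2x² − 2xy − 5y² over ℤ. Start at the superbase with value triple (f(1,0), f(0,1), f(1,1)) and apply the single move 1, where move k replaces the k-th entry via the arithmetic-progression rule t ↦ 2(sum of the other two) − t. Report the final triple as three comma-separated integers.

start (2,-5,-5) = (f(1,0),f(0,1),f(1,1))
replace slot 1: 2·((-5)+(-5)) − 2 = -22 → (-22,-5,-5)

-22,-5,-5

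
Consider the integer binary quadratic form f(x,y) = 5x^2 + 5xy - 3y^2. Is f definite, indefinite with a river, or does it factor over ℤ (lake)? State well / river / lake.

D = b²−4ac = 5² − 4·5·(-3) = 85
D > 0 non-square ⇒ indefinite ⇒ periodic river

river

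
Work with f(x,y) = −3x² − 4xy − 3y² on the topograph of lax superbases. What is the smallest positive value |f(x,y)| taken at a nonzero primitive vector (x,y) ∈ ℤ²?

translate: b→-2 (≡4 mod 6), so (3,4,3)→(3,-2,2)
flip: (3,-2,2)→(2,2,3)
reduced (well bottom): (2,2,3) with a≤c, −a<b≤a
well minimum |f| = |-2| = 2 (negative-definite)

2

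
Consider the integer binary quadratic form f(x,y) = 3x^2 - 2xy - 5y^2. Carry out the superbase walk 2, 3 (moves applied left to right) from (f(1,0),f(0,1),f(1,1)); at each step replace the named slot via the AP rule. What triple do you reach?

start (3,-5,-4) = (f(1,0),f(0,1),f(1,1))
replace slot 2: 2·(3+(-4)) − (-5) = 3 → (3,3,-4)
replace slot 3: 2·(3+3) − (-4) = 16 → (3,3,16)

3,3,16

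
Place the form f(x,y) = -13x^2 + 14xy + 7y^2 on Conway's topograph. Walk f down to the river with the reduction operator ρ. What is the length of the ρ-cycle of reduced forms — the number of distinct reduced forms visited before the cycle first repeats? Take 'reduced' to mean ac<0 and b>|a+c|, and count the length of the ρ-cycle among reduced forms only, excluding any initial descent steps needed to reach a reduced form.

D = 560, ⌊√D⌋ = 23
river: ρ → (7,14,-13)
river: ρ → (-13,12,8)
river: ρ → (8,20,-5)
river: ρ → (-5,20,8)
river: ρ → (8,12,-13)
river: ρ → (-13,14,7)
ρ-cycle length = 6 (tail of 0 descent steps not counted)

6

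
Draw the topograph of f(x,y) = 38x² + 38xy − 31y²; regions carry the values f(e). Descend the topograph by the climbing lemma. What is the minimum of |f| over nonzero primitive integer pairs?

river: ρ → (-31,24,45)
river: ρ → (45,66,-10)
river: ρ → (-10,74,17)
river: ρ → (17,62,-34)
river: ρ → (-34,74,5)
river: ρ → (5,76,-19)
river: ρ → (-19,76,5)
river: ρ → (5,74,-34)
river: ρ → (-34,62,17)
river: ρ → (17,74,-10)
river: ρ → (-10,66,45)
river: ρ → (45,24,-31)
river: ρ → (-31,38,38)
river: ρ → (38,38,-31)
closes: descent 0, river 14
min |a| on river = 5

5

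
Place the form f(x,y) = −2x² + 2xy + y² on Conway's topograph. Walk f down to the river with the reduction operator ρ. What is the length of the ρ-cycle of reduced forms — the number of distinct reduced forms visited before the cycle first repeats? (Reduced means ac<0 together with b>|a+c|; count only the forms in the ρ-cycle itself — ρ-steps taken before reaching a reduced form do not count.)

D = 12, ⌊√D⌋ = 3
river: ρ → (1,2,-2)
river: ρ → (-2,2,1)
ρ-cycle length = 2 (tail of 0 descent steps not counted)

2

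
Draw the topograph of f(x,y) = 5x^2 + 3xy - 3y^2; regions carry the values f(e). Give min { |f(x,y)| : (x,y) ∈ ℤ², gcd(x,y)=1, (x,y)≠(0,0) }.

river: ρ → (-3,3,5)
river: ρ → (5,7,-1)
river: ρ → (-1,7,5)
river: ρ → (5,3,-3)
closes: descent 0, river 4
min |a| on river = 1

1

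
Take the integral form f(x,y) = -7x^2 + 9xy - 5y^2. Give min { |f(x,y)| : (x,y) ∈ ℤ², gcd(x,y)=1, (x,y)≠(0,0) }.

translate: b→5 (≡-9 mod 14), so (7,-9,5)→(7,5,3)
flip: (7,5,3)→(3,-5,7)
translate: b→1 (≡-5 mod 6), so (3,-5,7)→(3,1,5)
reduced (well bottom): (3,1,5) with a≤c, −a<b≤a
well minimum |f| = |-3| = 3 (negative-definite)

3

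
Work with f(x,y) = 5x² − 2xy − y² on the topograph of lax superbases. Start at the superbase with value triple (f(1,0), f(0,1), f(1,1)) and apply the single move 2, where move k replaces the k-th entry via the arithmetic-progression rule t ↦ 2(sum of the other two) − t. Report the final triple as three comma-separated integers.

start (5,-1,2) = (f(1,0),f(0,1),f(1,1))
replace slot 2: 2·(5+2) − (-1) = 15 → (5,15,2)

5,15,2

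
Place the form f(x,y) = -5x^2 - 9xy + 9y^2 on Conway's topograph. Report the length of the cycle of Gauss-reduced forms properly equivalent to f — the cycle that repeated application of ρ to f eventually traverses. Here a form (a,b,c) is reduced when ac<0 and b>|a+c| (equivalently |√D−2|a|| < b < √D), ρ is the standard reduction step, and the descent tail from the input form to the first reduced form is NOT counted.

D = 261, ⌊√D⌋ = 16
descent: ρ → (9,9,-5)  [lands on river]
river: ρ → (-5,11,7)
river: ρ → (7,3,-9)
river: ρ → (-9,15,1)
river: ρ → (1,15,-9)
river: ρ → (-9,3,7)
river: ρ → (7,11,-5)
river: ρ → (-5,9,9)
ρ-cycle length = 8 (tail of 1 descent step not counted)

8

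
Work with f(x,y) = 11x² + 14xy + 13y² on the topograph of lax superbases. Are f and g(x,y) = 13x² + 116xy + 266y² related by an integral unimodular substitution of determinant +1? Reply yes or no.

D₁ = -376, D₂ = -376
f: translate: b→-8 (≡14 mod 22), so (11,14,13)→(11,-8,10)
f: flip: (11,-8,10)→(10,8,11)
f: reduced (well bottom): (10,8,11) with a≤c, −a<b≤a
g: translate: b→12 (≡116 mod 26), so (13,116,266)→(13,12,10)
g: flip: (13,12,10)→(10,-12,13)
g: translate: b→8 (≡-12 mod 20), so (10,-12,13)→(10,8,11)
g: reduced (well bottom): (10,8,11) with a≤c, −a<b≤a
reduced forms (10, 8, 11) vs (10, 8, 11) ⇒ equivalent

yes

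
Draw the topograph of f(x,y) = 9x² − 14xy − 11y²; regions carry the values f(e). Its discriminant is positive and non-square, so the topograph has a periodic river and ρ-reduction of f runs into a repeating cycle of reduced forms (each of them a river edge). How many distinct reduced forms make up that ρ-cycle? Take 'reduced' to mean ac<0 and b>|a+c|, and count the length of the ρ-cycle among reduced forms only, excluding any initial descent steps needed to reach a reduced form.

D = 592, ⌊√D⌋ = 24
descent: ρ → (-11,14,9)  [lands on river]
river: ρ → (9,22,-3)
river: ρ → (-3,20,16)
river: ρ → (16,12,-7)
river: ρ → (-7,16,12)
river: ρ → (12,8,-11)
ρ-cycle length = 6 (tail of 1 descent step not counted)

6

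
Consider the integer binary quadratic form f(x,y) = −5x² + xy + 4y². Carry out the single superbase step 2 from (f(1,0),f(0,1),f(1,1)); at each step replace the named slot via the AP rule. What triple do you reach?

start (-5,4,0) = (f(1,0),f(0,1),f(1,1))
replace slot 2: 2·((-5)+0) − 4 = -14 → (-5,-14,0)

-5,-14,0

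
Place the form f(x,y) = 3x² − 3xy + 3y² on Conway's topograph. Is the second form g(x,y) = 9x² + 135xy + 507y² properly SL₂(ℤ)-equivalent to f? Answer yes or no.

D₁ = -27, D₂ = -27
f: translate: b→3 (≡-3 mod 6), so (3,-3,3)→(3,3,3)
f: reduced (well bottom): (3,3,3) with a≤c, −a<b≤a
g: translate: b→9 (≡135 mod 18), so (9,135,507)→(9,9,3)
g: flip: (9,9,3)→(3,-9,9)
g: translate: b→3 (≡-9 mod 6), so (3,-9,9)→(3,3,3)
g: reduced (well bottom): (3,3,3) with a≤c, −a<b≤a
reduced forms (3, 3, 3) vs (3, 3, 3) ⇒ equivalent

yes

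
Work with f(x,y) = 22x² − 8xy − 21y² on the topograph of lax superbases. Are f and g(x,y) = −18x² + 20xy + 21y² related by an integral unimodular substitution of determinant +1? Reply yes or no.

D₁ = 1912, D₂ = 1912
river cycle of f (length 36): (-21, 8, 22), (22, 36, -7), (-7, 34, 27), (27, 20, -14), (-14, 36, 11), (11, 30, -23), (-23, 16, 18), (18, 20, -21), (-21, 22, 17), (17, 12, -26), … (26 more)
river cycle of g (length 36): (21, 22, -17), (-17, 12, 26), (26, 40, -3), (-3, 38, 39), (39, 40, -2), (-2, 40, 39), (39, 38, -3), (-3, 40, 26), (26, 12, -17), (-17, 22, 21), … (26 more)
cycles differ ⇒ inequivalent

no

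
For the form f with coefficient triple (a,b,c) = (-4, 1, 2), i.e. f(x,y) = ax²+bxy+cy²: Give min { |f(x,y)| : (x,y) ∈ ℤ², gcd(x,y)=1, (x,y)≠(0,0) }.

descent: ρ → (2,3,-3)  [lands on river]
river: ρ → (-3,3,2)
river: ρ → (2,5,-1)
river: ρ → (-1,5,2)
closes: descent 1, river 4
min |a| on river = 1

1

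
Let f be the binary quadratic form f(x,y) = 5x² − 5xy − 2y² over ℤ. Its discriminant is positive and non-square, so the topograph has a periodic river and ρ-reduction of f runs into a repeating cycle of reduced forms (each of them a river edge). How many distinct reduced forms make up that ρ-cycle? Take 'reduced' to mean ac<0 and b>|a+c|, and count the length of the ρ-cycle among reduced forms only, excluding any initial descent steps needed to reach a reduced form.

D = 65, ⌊√D⌋ = 8
descent: ρ → (-2,5,5)  [lands on river]
river: ρ → (5,5,-2)
river: ρ → (-2,7,2)
river: ρ → (2,5,-5)
river: ρ → (-5,5,2)
river: ρ → (2,7,-2)
ρ-cycle length = 6 (tail of 1 descent step not counted)

6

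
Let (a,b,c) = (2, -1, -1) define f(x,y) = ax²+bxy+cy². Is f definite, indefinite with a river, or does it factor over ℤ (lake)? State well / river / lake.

D = b²−4ac = (-1)² − 4·2·(-1) = 9
D = 3² is a perfect square ⇒ form factors over ℤ ⇒ lakes

lake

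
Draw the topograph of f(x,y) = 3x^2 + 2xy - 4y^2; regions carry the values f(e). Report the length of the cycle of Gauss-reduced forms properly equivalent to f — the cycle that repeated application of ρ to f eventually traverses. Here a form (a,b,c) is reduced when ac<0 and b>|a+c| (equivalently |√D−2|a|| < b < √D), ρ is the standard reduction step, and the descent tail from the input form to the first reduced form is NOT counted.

D = 52, ⌊√D⌋ = 7
river: ρ → (-4,6,1)
river: ρ → (1,6,-4)
river: ρ → (-4,2,3)
river: ρ → (3,4,-3)
river: ρ → (-3,2,4)
river: ρ → (4,6,-1)
river: ρ → (-1,6,4)
river: ρ → (4,2,-3)
river: ρ → (-3,4,3)
river: ρ → (3,2,-4)
ρ-cycle length = 10 (tail of 0 descent steps not counted)

10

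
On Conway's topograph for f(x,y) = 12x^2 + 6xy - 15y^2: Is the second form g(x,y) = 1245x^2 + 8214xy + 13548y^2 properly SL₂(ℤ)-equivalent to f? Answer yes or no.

D₁ = 756, D₂ = 756
river cycle of f (length 6): (-15, 24, 3), (3, 24, -15), (-15, 6, 12), (12, 18, -9), (-9, 18, 12), (12, 6, -15)
river cycle of g (length 6): (12, 6, -15), (-15, 24, 3), (3, 24, -15), (-15, 6, 12), (12, 18, -9), (-9, 18, 12)
cycles coincide ⇒ equivalent

yes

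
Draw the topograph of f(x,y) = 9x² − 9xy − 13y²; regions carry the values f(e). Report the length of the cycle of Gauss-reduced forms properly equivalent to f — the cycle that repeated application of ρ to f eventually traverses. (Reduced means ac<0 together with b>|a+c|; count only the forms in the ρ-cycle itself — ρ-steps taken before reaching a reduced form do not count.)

D = 549, ⌊√D⌋ = 23
descent: ρ → (-13,9,9)  [lands on river]
river: ρ → (9,9,-13)
river: ρ → (-13,17,5)
river: ρ → (5,23,-1)
river: ρ → (-1,23,5)
river: ρ → (5,17,-13)
ρ-cycle length = 6 (tail of 1 descent step not counted)

6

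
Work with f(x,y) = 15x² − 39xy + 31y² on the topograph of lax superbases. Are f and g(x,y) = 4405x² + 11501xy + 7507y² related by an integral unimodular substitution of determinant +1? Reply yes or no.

D₁ = -339, D₂ = -339
f: translate: b→-9 (≡-39 mod 30), so (15,-39,31)→(15,-9,7)
f: flip: (15,-9,7)→(7,9,15)
f: translate: b→-5 (≡9 mod 14), so (7,9,15)→(7,-5,13)
f: reduced (well bottom): (7,-5,13) with a≤c, −a<b≤a
g: translate: b→2691 (≡11501 mod 8810), so (4405,11501,7507)→(4405,2691,411)
g: flip: (4405,2691,411)→(411,-2691,4405)
g: translate: b→-225 (≡-2691 mod 822), so (411,-2691,4405)→(411,-225,31)
g: flip: (411,-225,31)→(31,225,411)
g: translate: b→-23 (≡225 mod 62), so (31,225,411)→(31,-23,7)
g: flip: (31,-23,7)→(7,23,31)
g: translate: b→-5 (≡23 mod 14), so (7,23,31)→(7,-5,13)
g: reduced (well bottom): (7,-5,13) with a≤c, −a<b≤a
reduced forms (7, -5, 13) vs (7, -5, 13) ⇒ equivalent

yes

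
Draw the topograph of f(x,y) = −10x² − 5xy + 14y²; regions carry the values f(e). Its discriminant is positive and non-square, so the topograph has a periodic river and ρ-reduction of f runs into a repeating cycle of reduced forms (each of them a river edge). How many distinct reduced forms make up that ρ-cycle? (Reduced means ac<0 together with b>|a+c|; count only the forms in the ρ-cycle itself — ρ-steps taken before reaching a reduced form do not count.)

D = 585, ⌊√D⌋ = 24
descent: ρ → (14,5,-10)  [lands on river]
river: ρ → (-10,15,9)
river: ρ → (9,21,-4)
river: ρ → (-4,19,14)
river: ρ → (14,9,-9)
river: ρ → (-9,9,14)
river: ρ → (14,19,-4)
river: ρ → (-4,21,9)
river: ρ → (9,15,-10)
river: ρ → (-10,5,14)
river: ρ → (14,23,-1)
river: ρ → (-1,23,14)
ρ-cycle length = 12 (tail of 1 descent step not counted)

12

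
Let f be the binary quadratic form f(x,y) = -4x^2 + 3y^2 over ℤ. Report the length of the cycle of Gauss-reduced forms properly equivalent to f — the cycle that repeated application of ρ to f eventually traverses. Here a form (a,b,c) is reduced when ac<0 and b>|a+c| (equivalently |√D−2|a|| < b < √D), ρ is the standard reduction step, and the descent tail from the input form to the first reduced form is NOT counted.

D = 48, ⌊√D⌋ = 6
descent: ρ → (3,6,-1)  [lands on river]
river: ρ → (-1,6,3)
ρ-cycle length = 2 (tail of 1 descent step not counted)

2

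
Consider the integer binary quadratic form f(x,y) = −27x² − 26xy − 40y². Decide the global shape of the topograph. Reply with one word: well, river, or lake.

D = b²−4ac = (-26)² − 4·(-27)·(-40) = -3644
D < 0 ⇒ definite ⇒ every region one sign ⇒ single well

well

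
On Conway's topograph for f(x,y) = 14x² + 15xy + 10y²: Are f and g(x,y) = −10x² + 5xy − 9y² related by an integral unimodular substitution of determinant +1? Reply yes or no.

D₁ = -335, D₂ = -335
f: translate: b→-13 (≡15 mod 28), so (14,15,10)→(14,-13,9)
f: flip: (14,-13,9)→(9,13,14)
f: translate: b→-5 (≡13 mod 18), so (9,13,14)→(9,-5,10)
f: reduced (well bottom): (9,-5,10) with a≤c, −a<b≤a
g is negative-definite; reduce −g:
−g: flip: (10,-5,9)→(9,5,10)
−g: reduced (well bottom): (9,5,10) with a≤c, −a<b≤a
flip sign back: reduced form of g is (-9,-5,-10)
reduced forms (9, -5, 10) vs (-9, -5, -10) ⇒ inequivalent

no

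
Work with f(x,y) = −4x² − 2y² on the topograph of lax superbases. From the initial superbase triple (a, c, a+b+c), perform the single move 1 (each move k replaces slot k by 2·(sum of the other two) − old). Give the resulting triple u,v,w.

start (-4,-2,-6) = (f(1,0),f(0,1),f(1,1))
replace slot 1: 2·((-2)+(-6)) − (-4) = -12 → (-12,-2,-6)

-12,-2,-6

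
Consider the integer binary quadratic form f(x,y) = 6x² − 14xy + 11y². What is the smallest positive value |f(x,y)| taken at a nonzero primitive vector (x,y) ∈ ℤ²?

translate: b→-2 (≡-14 mod 12), so (6,-14,11)→(6,-2,3)
flip: (6,-2,3)→(3,2,6)
reduced (well bottom): (3,2,6) with a≤c, −a<b≤a
well minimum = a = 3

3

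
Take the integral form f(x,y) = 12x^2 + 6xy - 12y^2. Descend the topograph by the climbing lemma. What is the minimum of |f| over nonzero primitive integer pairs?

river: ρ → (-12,18,6)
river: ρ → (6,18,-12)
river: ρ → (-12,6,12)
river: ρ → (12,18,-6)
river: ρ → (-6,18,12)
river: ρ → (12,6,-12)
closes: descent 0, river 6
min |a| on river = 6

6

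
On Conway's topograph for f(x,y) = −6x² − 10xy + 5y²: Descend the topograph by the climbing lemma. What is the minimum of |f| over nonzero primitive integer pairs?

descent: ρ → (5,10,-6)  [lands on river]
river: ρ → (-6,14,1)
river: ρ → (1,14,-6)
river: ρ → (-6,10,5)
closes: descent 1, river 4
min |a| on river = 1

1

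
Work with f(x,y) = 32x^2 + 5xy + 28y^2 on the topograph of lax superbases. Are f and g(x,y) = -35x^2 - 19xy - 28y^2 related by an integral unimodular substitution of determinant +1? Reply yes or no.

D₁ = -3559, D₂ = -3559
f: flip: (32,5,28)→(28,-5,32)
f: reduced (well bottom): (28,-5,32) with a≤c, −a<b≤a
g is negative-definite; reduce −g:
−g: flip: (35,19,28)→(28,-19,35)
−g: reduced (well bottom): (28,-19,35) with a≤c, −a<b≤a
flip sign back: reduced form of g is (-28,19,-35)
reduced forms (28, -5, 32) vs (-28, 19, -35) ⇒ inequivalent

no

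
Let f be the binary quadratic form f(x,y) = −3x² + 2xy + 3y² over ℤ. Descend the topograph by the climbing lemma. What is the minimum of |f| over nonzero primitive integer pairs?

river: ρ → (3,4,-2)
river: ρ → (-2,4,3)
river: ρ → (3,2,-3)
river: ρ → (-3,4,2)
river: ρ → (2,4,-3)
river: ρ → (-3,2,3)
closes: descent 0, river 6
min |a| on river = 2

2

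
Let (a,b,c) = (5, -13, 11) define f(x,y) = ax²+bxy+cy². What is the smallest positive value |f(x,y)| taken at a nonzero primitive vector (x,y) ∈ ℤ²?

translate: b→-3 (≡-13 mod 10), so (5,-13,11)→(5,-3,3)
flip: (5,-3,3)→(3,3,5)
reduced (well bottom): (3,3,5) with a≤c, −a<b≤a
well minimum = a = 3

3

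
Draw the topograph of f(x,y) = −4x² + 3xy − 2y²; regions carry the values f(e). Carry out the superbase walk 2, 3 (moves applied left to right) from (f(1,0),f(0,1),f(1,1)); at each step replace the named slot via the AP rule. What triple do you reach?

start (-4,-2,-3) = (f(1,0),f(0,1),f(1,1))
replace slot 2: 2·((-4)+(-3)) − (-2) = -12 → (-4,-12,-3)
replace slot 3: 2·((-4)+(-12)) − (-3) = -29 → (-4,-12,-29)

-4,-12,-29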